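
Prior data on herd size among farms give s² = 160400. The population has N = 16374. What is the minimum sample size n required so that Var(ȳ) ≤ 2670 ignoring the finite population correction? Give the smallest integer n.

61

Without fpc, n₀ = s²/D = 160400/2670 = 60.0749.
Rounding up, n = 61.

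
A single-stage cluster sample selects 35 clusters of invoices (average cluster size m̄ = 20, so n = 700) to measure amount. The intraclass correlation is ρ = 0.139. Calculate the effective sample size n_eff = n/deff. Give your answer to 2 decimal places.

192.25

deff = 1 + (20 − 1)·0.139 = 1 + 2.641 = 3.641.
n_eff = 700 / 3.641 = 192.25.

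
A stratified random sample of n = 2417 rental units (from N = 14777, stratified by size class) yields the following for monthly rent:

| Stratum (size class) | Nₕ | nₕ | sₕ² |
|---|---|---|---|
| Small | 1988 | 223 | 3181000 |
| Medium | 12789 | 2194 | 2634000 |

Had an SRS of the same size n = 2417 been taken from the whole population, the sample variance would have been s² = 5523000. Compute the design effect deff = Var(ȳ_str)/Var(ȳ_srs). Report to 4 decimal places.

Var(ȳ_str) = Σ Wₕ²(1−fₕ)sₕ²/nₕ with Wₕ = Nₕ/14777:
  Small: (1988/14777)²·(1−223/1988)·3181000/223 = 229.21728
  Medium: (12789/14777)²·(1−2194/12789)·2634000/2194 = 744.9792
  → Var(ȳ_str) = 974.19648.
Var(ȳ_srs) = (1 − 2417/14777)·5523000/2417 = 1911.3076.
deff = 974.19648 / 1911.3076 = 0.5097.

0.5097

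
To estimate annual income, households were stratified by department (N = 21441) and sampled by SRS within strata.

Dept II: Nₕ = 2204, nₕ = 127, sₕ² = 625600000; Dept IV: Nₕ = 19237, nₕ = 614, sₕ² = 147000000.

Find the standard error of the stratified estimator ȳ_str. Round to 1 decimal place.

Var(ȳ_str) = Σₕ Wₕ²(1 − fₕ)sₕ²/nₕ with Wₕ = Nₕ/N, N = 21441.
Dept II: Wₕ = 0.10279371; term = 0.10279371²·(1 − 0.05762250)·625600000/127 = 49051.358.
Dept IV: Wₕ = 0.89720629; term = 0.89720629²·(1 − 0.03191766)·147000000/614 = 186571.75.
Sum = 235623.11.
SE = √(235623.11) = 485.4.

485.4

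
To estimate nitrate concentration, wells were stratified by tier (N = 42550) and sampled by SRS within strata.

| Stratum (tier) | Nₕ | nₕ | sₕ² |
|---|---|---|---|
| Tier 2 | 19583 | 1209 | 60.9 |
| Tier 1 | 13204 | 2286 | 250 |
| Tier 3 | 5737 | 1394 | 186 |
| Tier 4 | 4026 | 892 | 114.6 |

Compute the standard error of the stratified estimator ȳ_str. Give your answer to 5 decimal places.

0.14646

Var(ȳ_str) = Σₕ Wₕ²(1 − fₕ)sₕ²/nₕ with Wₕ = Nₕ/N, N = 42550.
Tier 2: Wₕ = 0.46023502; term = 0.46023502²·(1 − 0.06173722)·60.9/1209 = 0.010010939.
Tier 1: Wₕ = 0.31031727; term = 0.31031727²·(1 − 0.17312935)·250/2286 = 0.0087078965.
Tier 3: Wₕ = 0.13482961; term = 0.13482961²·(1 − 0.24298414)·186/1394 = 0.0018362243.
Tier 4: Wₕ = 0.09461810; term = 0.09461810²·(1 − 0.22155986)·114.6/892 = 8.9535115 × 10^-4.
Sum = 0.021450411.
SE = √(0.021450411) = 0.14646.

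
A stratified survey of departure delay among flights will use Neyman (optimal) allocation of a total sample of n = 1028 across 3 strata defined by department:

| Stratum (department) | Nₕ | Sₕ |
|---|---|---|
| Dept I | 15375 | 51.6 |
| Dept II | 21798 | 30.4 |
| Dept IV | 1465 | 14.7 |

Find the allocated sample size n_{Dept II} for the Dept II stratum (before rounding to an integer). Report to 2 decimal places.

461.04

Neyman allocation: nₕ = n·NₕSₕ / Σⱼ NⱼSⱼ.
Σ NⱼSⱼ = 15375·51.6 + 21798·30.4 + 1465·14.7 = 1.4775447 × 10^6.
n_{Dept II} = 1028·21798·30.4 / (1.4775447 × 10^6) = 461.04.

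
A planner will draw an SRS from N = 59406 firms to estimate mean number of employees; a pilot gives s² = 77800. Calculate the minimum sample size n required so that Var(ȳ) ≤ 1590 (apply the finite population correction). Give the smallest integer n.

49

Without fpc, n₀ = s²/D = 77800/1590 = 48.9308.
With fpc, (1 − n/N)·s²/n ≤ D requires n ≥ n₀/(1 + n₀/N) = 48.9308/(1 + 48.9308/59406) = 48.8905.
Rounding up, n = 49.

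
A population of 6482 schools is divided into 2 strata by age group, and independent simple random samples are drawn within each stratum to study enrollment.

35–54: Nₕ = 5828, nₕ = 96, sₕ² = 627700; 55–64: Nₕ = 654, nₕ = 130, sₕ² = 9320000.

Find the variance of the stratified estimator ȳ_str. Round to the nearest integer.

5783

Var(ȳ_str) = Σₕ Wₕ²(1 − fₕ)sₕ²/nₕ with Wₕ = Nₕ/N, N = 6482.
35–54: Wₕ = 0.89910521; term = 0.89910521²·(1 − 0.01647220)·627700/96 = 5198.6259.
55–64: Wₕ = 0.10089479; term = 0.10089479²·(1 − 0.19877676)·9320000/130 = 584.74099.
Sum = 5783.3669.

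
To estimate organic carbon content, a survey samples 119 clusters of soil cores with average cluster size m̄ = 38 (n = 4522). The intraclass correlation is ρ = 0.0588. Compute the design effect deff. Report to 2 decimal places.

deff = 1 + (38 − 1)·0.0588 = 1 + 2.1756 = 3.1756.

3.18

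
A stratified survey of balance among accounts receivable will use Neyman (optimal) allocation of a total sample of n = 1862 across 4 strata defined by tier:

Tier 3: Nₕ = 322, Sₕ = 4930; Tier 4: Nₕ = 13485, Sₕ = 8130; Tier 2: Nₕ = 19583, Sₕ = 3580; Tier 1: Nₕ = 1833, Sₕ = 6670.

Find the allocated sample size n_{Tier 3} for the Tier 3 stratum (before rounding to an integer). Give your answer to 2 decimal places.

15.27

Neyman allocation: nₕ = n·NₕSₕ / Σⱼ NⱼSⱼ.
Σ NⱼSⱼ = 322·4930 + 13485·8130 + 19583·3580 + 1833·6670 = 1.9355376 × 10^8.
n_{Tier 3} = 1862·322·4930 / (1.9355376 × 10^8) = 15.27.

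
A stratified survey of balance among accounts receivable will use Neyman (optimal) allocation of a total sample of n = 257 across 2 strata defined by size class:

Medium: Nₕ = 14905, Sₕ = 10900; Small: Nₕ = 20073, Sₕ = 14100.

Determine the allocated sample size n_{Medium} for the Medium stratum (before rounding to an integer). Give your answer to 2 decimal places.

93.72

Neyman allocation: nₕ = n·NₕSₕ / Σⱼ NⱼSⱼ.
Σ NⱼSⱼ = 14905·10900 + 20073·14100 = 4.454938 × 10^8.
n_{Medium} = 257·14905·10900 / (4.454938 × 10^8) = 93.72.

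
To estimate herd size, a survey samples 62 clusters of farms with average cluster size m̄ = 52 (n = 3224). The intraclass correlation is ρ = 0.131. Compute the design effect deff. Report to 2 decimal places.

7.68

deff = 1 + (52 − 1)·0.131 = 1 + 6.681 = 7.681.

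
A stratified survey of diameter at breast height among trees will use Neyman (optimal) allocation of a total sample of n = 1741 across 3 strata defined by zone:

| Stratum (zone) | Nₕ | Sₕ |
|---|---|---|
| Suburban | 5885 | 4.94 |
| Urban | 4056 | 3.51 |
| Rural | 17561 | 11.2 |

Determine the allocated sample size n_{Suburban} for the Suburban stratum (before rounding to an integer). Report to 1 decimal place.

Neyman allocation: nₕ = n·NₕSₕ / Σⱼ NⱼSⱼ.
Σ NⱼSⱼ = 5885·4.94 + 4056·3.51 + 17561·11.2 = 239991.66.
n_{Suburban} = 1741·5885·4.94 / 239991.66 = 210.9.

210.9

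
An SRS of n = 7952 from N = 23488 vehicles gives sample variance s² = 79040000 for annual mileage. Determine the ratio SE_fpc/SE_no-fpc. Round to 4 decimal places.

f = n/N = 7952/23488 = 0.33855586.
SE_no-fpc = √(s²/n) = 99.697732; SE_fpc = √((1−f)s²/n) = 81.083384.
Ratio = √(1−f) = 0.81329216.

0.8133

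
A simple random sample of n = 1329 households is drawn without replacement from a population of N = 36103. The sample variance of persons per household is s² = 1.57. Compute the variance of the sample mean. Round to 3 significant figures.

0.00114

Under SRS without replacement, Var(ȳ) = (1 − f)·s²/n with f = n/N = 1329/36103 = 0.03681135.
Var(ȳ) = (1 − 0.03681135)·1.57/1329 = 0.96318865·0.0011813394 = 0.0011378527.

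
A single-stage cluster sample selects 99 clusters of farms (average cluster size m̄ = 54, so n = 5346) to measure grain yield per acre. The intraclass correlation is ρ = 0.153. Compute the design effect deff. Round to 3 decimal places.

9.109

deff = 1 + (54 − 1)·0.153 = 1 + 8.109 = 9.109.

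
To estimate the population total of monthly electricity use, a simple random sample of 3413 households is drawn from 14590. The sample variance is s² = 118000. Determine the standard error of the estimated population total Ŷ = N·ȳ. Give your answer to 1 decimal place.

Var(Ŷ) = N²·Var(ȳ) = N²·(1 − n/N)·s²/n.
f = 3413/14590 = 0.23392735; Var(ȳ) = 0.76607265·118000/3413 = 26.485958.
Var(Ŷ) = 14590² · 26.485958 = 5.6380156 × 10^9.
SE(Ŷ) = √(5.6380156 × 10^9) = 75086.7.

75086.7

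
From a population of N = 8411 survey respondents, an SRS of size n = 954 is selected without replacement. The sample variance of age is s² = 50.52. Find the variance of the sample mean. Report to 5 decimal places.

Under SRS without replacement, Var(ȳ) = (1 − f)·s²/n with f = n/N = 954/8411 = 0.11342290.
Var(ȳ) = (1 − 0.11342290)·50.52/954 = 0.88657710·0.052955975 = 0.046949555.

0.04695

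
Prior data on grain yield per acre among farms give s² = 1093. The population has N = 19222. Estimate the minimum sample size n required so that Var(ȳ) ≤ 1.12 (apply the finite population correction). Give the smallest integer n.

Without fpc, n₀ = s²/D = 1093/1.12 = 975.8929.
With fpc, (1 − n/N)·s²/n ≤ D requires n ≥ n₀/(1 + n₀/N) = 975.8929/(1 + 975.8929/19222) = 928.7411.
Rounding up, n = 929.

929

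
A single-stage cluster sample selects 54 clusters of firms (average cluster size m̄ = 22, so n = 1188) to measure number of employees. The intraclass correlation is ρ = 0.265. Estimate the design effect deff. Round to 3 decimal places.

deff = 1 + (22 − 1)·0.265 = 1 + 5.565 = 6.565.

6.565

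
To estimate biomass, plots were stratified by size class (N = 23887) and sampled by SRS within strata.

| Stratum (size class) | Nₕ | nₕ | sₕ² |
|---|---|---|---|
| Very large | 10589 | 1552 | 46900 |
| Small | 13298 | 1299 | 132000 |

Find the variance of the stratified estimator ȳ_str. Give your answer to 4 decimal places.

33.4847

Var(ȳ_str) = Σₕ Wₕ²(1 − fₕ)sₕ²/nₕ with Wₕ = Nₕ/N, N = 23887.
Very large: Wₕ = 0.44329552; term = 0.44329552²·(1 − 0.14656719)·46900/1552 = 5.0680062.
Small: Wₕ = 0.55670448; term = 0.55670448²·(1 − 0.09768386)·132000/1299 = 28.416654.
Sum = 33.48466.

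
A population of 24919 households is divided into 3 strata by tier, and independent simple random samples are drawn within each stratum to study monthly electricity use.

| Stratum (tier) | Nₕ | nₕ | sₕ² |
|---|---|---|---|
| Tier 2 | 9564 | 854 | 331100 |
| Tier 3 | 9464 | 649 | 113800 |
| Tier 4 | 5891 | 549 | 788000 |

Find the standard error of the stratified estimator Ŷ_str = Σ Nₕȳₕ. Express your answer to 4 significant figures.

303500

Var(Ŷ_str) = Σₕ Nₕ²(1 − fₕ)sₕ²/nₕ.
Tier 2: 9564²·(1 − 854/9564)·331100/854 = 3.2296766 × 10^10.
Tier 3: 9464²·(1 − 649/9464)·113800/649 = 1.4628325 × 10^10.
Tier 4: 5891²·(1 − 549/5891)·788000/549 = 4.5169656 × 10^10.
Sum = 9.2094747 × 10^10.
SE = √(9.2094747 × 10^10) = 303500.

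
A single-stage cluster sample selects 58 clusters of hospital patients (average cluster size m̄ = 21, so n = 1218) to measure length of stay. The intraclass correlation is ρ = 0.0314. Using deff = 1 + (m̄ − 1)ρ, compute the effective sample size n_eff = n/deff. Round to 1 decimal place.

deff = 1 + (21 − 1)·0.0314 = 1 + 0.628 = 1.628.
n_eff = 1218 / 1.628 = 748.2.

748.2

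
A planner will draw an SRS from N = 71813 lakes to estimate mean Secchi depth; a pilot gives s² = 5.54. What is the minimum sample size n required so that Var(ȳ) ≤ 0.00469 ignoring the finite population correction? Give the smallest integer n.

Without fpc, n₀ = s²/D = 5.54/0.00469 = 1181.2367.
Rounding up, n = 1182.

1182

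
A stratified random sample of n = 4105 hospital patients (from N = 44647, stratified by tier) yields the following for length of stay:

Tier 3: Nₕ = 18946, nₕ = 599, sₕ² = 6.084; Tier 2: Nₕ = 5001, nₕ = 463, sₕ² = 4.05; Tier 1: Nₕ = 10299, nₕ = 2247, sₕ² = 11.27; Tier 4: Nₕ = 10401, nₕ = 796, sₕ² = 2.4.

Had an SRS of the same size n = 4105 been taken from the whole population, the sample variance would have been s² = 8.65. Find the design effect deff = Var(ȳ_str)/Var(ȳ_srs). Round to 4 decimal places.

1.1657

Var(ȳ_str) = Σ Wₕ²(1−fₕ)sₕ²/nₕ with Wₕ = Nₕ/44647:
  Tier 3: (18946/44647)²·(1−599/18946)·6.084/599 = 0.0017711707
  Tier 2: (5001/44647)²·(1−463/5001)·4.05/463 = 9.9588872 × 10^-5
  Tier 1: (10299/44647)²·(1−2247/10299)·11.27/2247 = 2.0865803 × 10^-4
  Tier 4: (10401/44647)²·(1−796/10401)·2.4/796 = 1.5110752 × 10^-4
  → Var(ȳ_str) = 0.0022305251.
Var(ȳ_srs) = (1 − 4105/44647)·8.65/4105 = 0.0019134443.
deff = 0.0022305251 / 0.0019134443 = 1.1657.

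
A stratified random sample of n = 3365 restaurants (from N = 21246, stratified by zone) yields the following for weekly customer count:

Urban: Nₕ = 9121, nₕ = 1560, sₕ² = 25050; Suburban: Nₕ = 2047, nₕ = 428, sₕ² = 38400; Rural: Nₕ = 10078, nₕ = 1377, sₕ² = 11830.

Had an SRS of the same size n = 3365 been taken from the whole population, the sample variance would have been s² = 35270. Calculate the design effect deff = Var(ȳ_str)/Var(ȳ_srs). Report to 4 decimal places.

0.5420

Var(ȳ_str) = Σ Wₕ²(1−fₕ)sₕ²/nₕ with Wₕ = Nₕ/21246:
  Urban: (9121/21246)²·(1−1560/9121)·25050/1560 = 2.4532989
  Suburban: (2047/21246)²·(1−428/2047)·38400/428 = 0.65871536
  Rural: (10078/21246)²·(1−1377/10078)·11830/1377 = 1.6689371
  → Var(ȳ_str) = 4.7809514.
Var(ȳ_srs) = (1 − 3365/21246)·35270/3365 = 8.8213493.
deff = 4.7809514 / 8.8213493 = 0.5420.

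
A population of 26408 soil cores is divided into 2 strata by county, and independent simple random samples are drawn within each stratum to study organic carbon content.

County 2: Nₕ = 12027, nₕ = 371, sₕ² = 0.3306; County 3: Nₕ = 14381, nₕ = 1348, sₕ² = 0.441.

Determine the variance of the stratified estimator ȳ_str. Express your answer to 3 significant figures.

Var(ȳ_str) = Σₕ Wₕ²(1 − fₕ)sₕ²/nₕ with Wₕ = Nₕ/N, N = 26408.
County 2: Wₕ = 0.45543017; term = 0.45543017²·(1 − 0.03084726)·0.3306/371 = 1.7912853 × 10^-4.
County 3: Wₕ = 0.54456983; term = 0.54456983²·(1 − 0.09373479)·0.441/1348 = 8.7924753 × 10^-5.
Sum = 2.6705328 × 10^-4.

2.67 × 10^-4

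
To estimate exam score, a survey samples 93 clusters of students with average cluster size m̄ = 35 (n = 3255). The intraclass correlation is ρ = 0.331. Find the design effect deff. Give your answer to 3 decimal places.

12.254

deff = 1 + (35 − 1)·0.331 = 1 + 11.254 = 12.254.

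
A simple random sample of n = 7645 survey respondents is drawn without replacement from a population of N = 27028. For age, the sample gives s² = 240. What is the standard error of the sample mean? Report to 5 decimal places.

0.15004

Under SRS without replacement, Var(ȳ) = (1 − f)·s²/n with f = n/N = 7645/27028 = 0.28285482.
Var(ȳ) = (1 − 0.28285482)·240/7645 = 0.71714518·0.031393067 = 0.022513387.
SE(ȳ) = √(0.022513387) = 0.15004.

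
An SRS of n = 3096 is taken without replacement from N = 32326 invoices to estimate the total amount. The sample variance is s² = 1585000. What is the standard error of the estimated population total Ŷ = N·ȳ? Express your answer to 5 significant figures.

695510

Var(Ŷ) = N²·Var(ȳ) = N²·(1 − n/N)·s²/n.
f = 3096/32326 = 0.09577430; Var(ȳ) = 0.90422570·1585000/3096 = 462.91917.
Var(Ŷ) = 32326² · 462.91917 = 4.8373677 × 10^11.
SE(Ŷ) = √(4.8373677 × 10^11) = 695510.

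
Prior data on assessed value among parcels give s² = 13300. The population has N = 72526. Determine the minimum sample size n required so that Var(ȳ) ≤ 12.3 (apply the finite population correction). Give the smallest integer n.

Without fpc, n₀ = s²/D = 13300/12.3 = 1081.3008.
With fpc, (1 − n/N)·s²/n ≤ D requires n ≥ n₀/(1 + n₀/N) = 1081.3008/(1 + 1081.3008/72526) = 1065.4164.
Rounding up, n = 1066.

1066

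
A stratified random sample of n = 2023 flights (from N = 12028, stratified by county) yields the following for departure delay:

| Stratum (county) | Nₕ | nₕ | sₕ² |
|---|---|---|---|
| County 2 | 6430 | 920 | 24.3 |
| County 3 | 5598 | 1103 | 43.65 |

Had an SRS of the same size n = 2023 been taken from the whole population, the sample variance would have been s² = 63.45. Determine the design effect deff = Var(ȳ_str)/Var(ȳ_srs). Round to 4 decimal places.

0.5118

Var(ȳ_str) = Σ Wₕ²(1−fₕ)sₕ²/nₕ with Wₕ = Nₕ/12028:
  County 2: (6430/12028)²·(1−920/6430)·24.3/920 = 0.0064683599
  County 3: (5598/12028)²·(1−1103/5598)·43.65/1103 = 0.0068831065
  → Var(ȳ_str) = 0.013351466.
Var(ȳ_srs) = (1 − 2023/12028)·63.45/2023 = 0.026089119.
deff = 0.013351466 / 0.026089119 = 0.5118.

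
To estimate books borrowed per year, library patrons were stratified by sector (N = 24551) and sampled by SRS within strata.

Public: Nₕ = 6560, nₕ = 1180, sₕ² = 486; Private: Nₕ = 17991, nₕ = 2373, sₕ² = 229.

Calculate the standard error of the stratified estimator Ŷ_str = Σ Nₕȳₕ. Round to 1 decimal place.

6453.8

Var(Ŷ_str) = Σₕ Nₕ²(1 − fₕ)sₕ²/nₕ.
Public: 6560²·(1 − 1180/6560)·486/1180 = 1.4535848 × 10^7.
Private: 17991²·(1 − 2373/17991)·229/2373 = 2.7115553 × 10^7.
Sum = 4.1651401 × 10^7.
SE = √(4.1651401 × 10^7) = 6453.8.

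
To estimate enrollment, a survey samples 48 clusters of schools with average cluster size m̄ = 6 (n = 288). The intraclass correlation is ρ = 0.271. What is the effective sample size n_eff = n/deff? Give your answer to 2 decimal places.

deff = 1 + (6 − 1)·0.271 = 1 + 1.355 = 2.355.
n_eff = 288 / 2.355 = 122.29.

122.29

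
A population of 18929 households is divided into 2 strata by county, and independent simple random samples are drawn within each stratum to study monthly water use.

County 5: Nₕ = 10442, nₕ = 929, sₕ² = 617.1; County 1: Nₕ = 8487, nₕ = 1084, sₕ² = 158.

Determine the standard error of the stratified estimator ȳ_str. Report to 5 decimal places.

0.45795

Var(ȳ_str) = Σₕ Wₕ²(1 − fₕ)sₕ²/nₕ with Wₕ = Nₕ/N, N = 18929.
County 5: Wₕ = 0.55164034; term = 0.55164034²·(1 − 0.08896763)·617.1/929 = 0.18415592.
County 1: Wₕ = 0.44835966; term = 0.44835966²·(1 − 0.12772476)·158/1084 = 0.025558444.
Sum = 0.20971436.
SE = √(0.20971436) = 0.45795.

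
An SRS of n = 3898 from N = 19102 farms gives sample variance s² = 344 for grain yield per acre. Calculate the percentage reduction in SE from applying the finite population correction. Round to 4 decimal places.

10.7847

f = n/N = 3898/19102 = 0.20406240.
SE_no-fpc = √(s²/n) = 0.29706966; SE_fpc = √((1−f)s²/n) = 0.26503169.
Ratio = √(1−f) = 0.89215335. Reduction = 100·(1 − 0.89215335) = 10.7847%.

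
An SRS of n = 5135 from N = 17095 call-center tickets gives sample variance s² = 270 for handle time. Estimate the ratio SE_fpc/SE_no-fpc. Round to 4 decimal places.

0.8364

f = n/N = 5135/17095 = 0.30038023.
SE_no-fpc = √(s²/n) = 0.22930401; SE_fpc = √((1−f)s²/n) = 0.19179739.
Ratio = √(1−f) = 0.83643277.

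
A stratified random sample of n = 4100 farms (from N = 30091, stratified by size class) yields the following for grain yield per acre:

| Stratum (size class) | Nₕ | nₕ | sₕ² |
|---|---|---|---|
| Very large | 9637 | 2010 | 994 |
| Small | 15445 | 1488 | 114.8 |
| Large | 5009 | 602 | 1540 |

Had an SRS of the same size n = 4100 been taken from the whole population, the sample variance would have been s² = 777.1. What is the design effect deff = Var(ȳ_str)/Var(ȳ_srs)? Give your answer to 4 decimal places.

0.7383

Var(ȳ_str) = Σ Wₕ²(1−fₕ)sₕ²/nₕ with Wₕ = Nₕ/30091:
  Very large: (9637/30091)²·(1−2010/9637)·994/2010 = 0.040143265
  Small: (15445/30091)²·(1−1488/15445)·114.8/1488 = 0.018367316
  Large: (5009/30091)²·(1−602/5009)·1540/602 = 0.062365595
  → Var(ȳ_str) = 0.12087618.
Var(ȳ_srs) = (1 − 4100/30091)·777.1/4100 = 0.16371159.
deff = 0.12087618 / 0.16371159 = 0.7383.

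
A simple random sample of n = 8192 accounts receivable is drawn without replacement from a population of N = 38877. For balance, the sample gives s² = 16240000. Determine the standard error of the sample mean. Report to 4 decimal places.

Under SRS without replacement, Var(ȳ) = (1 − f)·s²/n with f = n/N = 8192/38877 = 0.21071585.
Var(ȳ) = (1 − 0.21071585)·16240000/8192 = 0.78928415·1982.4219 = 1564.6942.
SE(ȳ) = √(1564.6942) = 39.5562.

39.5562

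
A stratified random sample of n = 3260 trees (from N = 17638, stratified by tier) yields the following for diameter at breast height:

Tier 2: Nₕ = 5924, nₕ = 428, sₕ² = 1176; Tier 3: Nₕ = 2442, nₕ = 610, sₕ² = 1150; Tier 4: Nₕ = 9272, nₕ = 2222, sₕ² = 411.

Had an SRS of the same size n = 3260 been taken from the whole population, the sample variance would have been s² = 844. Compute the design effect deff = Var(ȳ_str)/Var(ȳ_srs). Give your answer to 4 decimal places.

1.6752

Var(ȳ_str) = Σ Wₕ²(1−fₕ)sₕ²/nₕ with Wₕ = Nₕ/17638:
  Tier 2: (5924/17638)²·(1−428/5924)·1176/428 = 0.28755879
  Tier 3: (2442/17638)²·(1−610/2442)·1150/610 = 0.027110683
  Tier 4: (9272/17638)²·(1−2222/9272)·411/2222 = 0.038865265
  → Var(ȳ_str) = 0.35353474.
Var(ȳ_srs) = (1 − 3260/17638)·844/3260 = 0.21104448.
deff = 0.35353474 / 0.21104448 = 1.6752.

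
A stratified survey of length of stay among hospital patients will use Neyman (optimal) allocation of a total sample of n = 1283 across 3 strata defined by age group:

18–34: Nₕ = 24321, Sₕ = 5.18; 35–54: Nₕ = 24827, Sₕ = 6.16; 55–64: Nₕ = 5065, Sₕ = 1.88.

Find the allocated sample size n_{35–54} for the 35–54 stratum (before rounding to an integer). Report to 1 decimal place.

Neyman allocation: nₕ = n·NₕSₕ / Σⱼ NⱼSⱼ.
Σ NⱼSⱼ = 24321·5.18 + 24827·6.16 + 5065·1.88 = 288439.3.
n_{35–54} = 1283·24827·6.16 / 288439.3 = 680.3.

680.3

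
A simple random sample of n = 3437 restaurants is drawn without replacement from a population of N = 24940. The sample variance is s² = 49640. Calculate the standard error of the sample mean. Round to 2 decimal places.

3.53

Under SRS without replacement, Var(ȳ) = (1 − f)·s²/n with f = n/N = 3437/24940 = 0.13781075.
Var(ȳ) = (1 − 0.13781075)·49640/3437 = 0.86218925·14.442828 = 12.452451.
SE(ȳ) = √(12.452451) = 3.53.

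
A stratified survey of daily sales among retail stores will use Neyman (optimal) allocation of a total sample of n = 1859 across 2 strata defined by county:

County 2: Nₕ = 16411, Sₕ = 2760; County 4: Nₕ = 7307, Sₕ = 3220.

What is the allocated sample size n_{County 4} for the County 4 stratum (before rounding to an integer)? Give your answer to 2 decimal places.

Neyman allocation: nₕ = n·NₕSₕ / Σⱼ NⱼSⱼ.
Σ NⱼSⱼ = 16411·2760 + 7307·3220 = 6.88229 × 10^7.
n_{County 4} = 1859·7307·3220 / (6.88229 × 10^7) = 635.54.

635.54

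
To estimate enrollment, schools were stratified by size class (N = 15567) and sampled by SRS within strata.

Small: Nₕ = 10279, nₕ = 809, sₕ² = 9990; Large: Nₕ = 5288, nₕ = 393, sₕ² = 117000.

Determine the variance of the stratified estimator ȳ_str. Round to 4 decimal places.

Var(ȳ_str) = Σₕ Wₕ²(1 − fₕ)sₕ²/nₕ with Wₕ = Nₕ/N, N = 15567.
Small: Wₕ = 0.66030706; term = 0.66030706²·(1 − 0.07870415)·9990/809 = 4.9603002.
Large: Wₕ = 0.33969294; term = 0.33969294²·(1 − 0.07431921)·117000/393 = 31.800035.
Sum = 36.760335.

36.7603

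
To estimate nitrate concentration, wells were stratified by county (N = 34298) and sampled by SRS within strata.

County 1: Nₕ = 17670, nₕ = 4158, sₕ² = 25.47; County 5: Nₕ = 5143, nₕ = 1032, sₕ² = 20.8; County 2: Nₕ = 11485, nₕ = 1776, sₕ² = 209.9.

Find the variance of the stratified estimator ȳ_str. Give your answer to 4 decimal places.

Var(ȳ_str) = Σₕ Wₕ²(1 − fₕ)sₕ²/nₕ with Wₕ = Nₕ/N, N = 34298.
County 1: Wₕ = 0.51519039; term = 0.51519039²·(1 − 0.23531409)·25.47/4158 = 0.0012432631.
County 5: Wₕ = 0.14995043; term = 0.14995043²·(1 − 0.20066109)·20.8/1032 = 3.6225138 × 10^-4.
County 2: Wₕ = 0.33485918; term = 0.33485918²·(1 − 0.15463648)·209.9/1776 = 0.011203079.
Sum = 0.012808593.

0.0128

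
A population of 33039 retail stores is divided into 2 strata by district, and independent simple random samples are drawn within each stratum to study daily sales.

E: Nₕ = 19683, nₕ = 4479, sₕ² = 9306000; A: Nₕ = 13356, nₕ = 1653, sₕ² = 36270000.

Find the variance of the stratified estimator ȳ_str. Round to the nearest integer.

3712

Var(ȳ_str) = Σₕ Wₕ²(1 − fₕ)sₕ²/nₕ with Wₕ = Nₕ/N, N = 33039.
E: Wₕ = 0.59575048; term = 0.59575048²·(1 − 0.22755677)·9306000/4479 = 569.60967.
A: Wₕ = 0.40424952; term = 0.40424952²·(1 − 0.12376460)·36270000/1653 = 3141.9157.
Sum = 3711.5254.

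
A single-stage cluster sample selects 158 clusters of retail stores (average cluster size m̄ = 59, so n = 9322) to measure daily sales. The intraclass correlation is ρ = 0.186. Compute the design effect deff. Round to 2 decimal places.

deff = 1 + (59 − 1)·0.186 = 1 + 10.788 = 11.788.

11.79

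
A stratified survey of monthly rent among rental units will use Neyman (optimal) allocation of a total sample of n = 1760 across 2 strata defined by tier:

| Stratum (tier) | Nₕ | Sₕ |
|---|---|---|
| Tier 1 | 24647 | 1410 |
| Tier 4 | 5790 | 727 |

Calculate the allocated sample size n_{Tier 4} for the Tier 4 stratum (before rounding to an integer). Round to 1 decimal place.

190.1

Neyman allocation: nₕ = n·NₕSₕ / Σⱼ NⱼSⱼ.
Σ NⱼSⱼ = 24647·1410 + 5790·727 = 3.89616 × 10^7.
n_{Tier 4} = 1760·5790·727 / (3.89616 × 10^7) = 190.1.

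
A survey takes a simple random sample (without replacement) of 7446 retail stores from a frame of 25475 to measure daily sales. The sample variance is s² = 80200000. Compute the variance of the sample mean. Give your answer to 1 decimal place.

Under SRS without replacement, Var(ȳ) = (1 − f)·s²/n with f = n/N = 7446/25475 = 0.29228656.
Var(ȳ) = (1 − 0.29228656)·80200000/7446 = 0.70771344·10770.884 = 7622.6992.

7622.7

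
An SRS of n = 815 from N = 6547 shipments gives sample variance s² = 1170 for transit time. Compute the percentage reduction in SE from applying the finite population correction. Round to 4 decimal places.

f = n/N = 815/6547 = 0.12448450.
SE_no-fpc = √(s²/n) = 1.1981581; SE_fpc = √((1−f)s²/n) = 1.1211044.
Ratio = √(1−f) = 0.93568985. Reduction = 100·(1 − 0.93568985) = 6.4310%.

6.4310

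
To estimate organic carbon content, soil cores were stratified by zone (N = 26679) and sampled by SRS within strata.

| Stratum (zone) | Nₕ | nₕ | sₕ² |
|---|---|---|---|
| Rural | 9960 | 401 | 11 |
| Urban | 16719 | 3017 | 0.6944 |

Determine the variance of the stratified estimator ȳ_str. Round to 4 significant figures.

Var(ȳ_str) = Σₕ Wₕ²(1 − fₕ)sₕ²/nₕ with Wₕ = Nₕ/N, N = 26679.
Rural: Wₕ = 0.37332734; term = 0.37332734²·(1 − 0.04026104)·11/401 = 0.0036692814.
Urban: Wₕ = 0.62667266; term = 0.62667266²·(1 − 0.18045338)·0.6944/3017 = 7.4078055 × 10^-5.
Sum = 0.0037433595.

0.003743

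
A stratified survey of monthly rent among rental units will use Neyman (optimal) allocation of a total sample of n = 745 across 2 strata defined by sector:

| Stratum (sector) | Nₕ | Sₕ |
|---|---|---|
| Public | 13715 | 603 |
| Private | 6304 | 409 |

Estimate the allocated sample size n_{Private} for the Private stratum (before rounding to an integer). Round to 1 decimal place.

Neyman allocation: nₕ = n·NₕSₕ / Σⱼ NⱼSⱼ.
Σ NⱼSⱼ = 13715·603 + 6304·409 = 1.0848481 × 10^7.
n_{Private} = 745·6304·409 / (1.0848481 × 10^7) = 177.1.

177.1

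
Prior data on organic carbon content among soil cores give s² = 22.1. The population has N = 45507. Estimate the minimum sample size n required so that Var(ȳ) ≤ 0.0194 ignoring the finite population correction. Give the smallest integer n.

1140

Without fpc, n₀ = s²/D = 22.1/0.0194 = 1139.1753.
Rounding up, n = 1140.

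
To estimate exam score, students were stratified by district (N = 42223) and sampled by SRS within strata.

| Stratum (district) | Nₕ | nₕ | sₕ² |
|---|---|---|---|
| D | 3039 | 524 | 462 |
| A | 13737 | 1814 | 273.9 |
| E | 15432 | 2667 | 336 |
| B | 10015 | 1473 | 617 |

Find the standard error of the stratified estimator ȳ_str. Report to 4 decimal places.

0.2273

Var(ȳ_str) = Σₕ Wₕ²(1 − fₕ)sₕ²/nₕ with Wₕ = Nₕ/N, N = 42223.
D: Wₕ = 0.07197499; term = 0.07197499²·(1 − 0.17242514)·462/524 = 0.0037799078.
A: Wₕ = 0.32534401; term = 0.32534401²·(1 − 0.13205212)·273.9/1814 = 0.013871838.
E: Wₕ = 0.36548800; term = 0.36548800²·(1 − 0.17282271)·336/2667 = 0.013920701.
B: Wₕ = 0.23719300; term = 0.23719300²·(1 − 0.14707938)·617/1473 = 0.02009994.
Sum = 0.051672387.
SE = √(0.051672387) = 0.2273.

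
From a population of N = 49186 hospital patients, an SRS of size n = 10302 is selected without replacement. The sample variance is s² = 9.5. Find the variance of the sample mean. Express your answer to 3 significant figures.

7.29 × 10^-4

Under SRS without replacement, Var(ȳ) = (1 − f)·s²/n with f = n/N = 10302/49186 = 0.20944984.
Var(ȳ) = (1 − 0.20944984)·9.5/10302 = 0.79055016·9.2215104 × 10^-4 = 7.2900665 × 10^-4.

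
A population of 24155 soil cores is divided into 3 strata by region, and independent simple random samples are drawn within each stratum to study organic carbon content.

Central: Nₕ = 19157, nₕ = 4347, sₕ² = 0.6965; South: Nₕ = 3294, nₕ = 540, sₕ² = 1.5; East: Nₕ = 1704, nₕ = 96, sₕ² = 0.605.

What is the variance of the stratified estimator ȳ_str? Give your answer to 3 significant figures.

1.51 × 10^-4

Var(ȳ_str) = Σₕ Wₕ²(1 − fₕ)sₕ²/nₕ with Wₕ = Nₕ/N, N = 24155.
Central: Wₕ = 0.79308632; term = 0.79308632²·(1 − 0.22691444)·0.6965/4347 = 7.7911211 × 10^-5.
South: Wₕ = 0.13636928; term = 0.13636928²·(1 − 0.16393443)·1.5/540 = 4.3188781 × 10^-5.
East: Wₕ = 0.07054440; term = 0.07054440²·(1 − 0.05633803)·0.605/96 = 2.9595501 × 10^-5.
Sum = 1.5069549 × 10^-4.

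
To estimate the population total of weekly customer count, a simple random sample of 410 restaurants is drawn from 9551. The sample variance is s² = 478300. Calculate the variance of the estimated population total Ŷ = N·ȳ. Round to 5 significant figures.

1.0185 × 10^11

Var(Ŷ) = N²·Var(ȳ) = N²·(1 − n/N)·s²/n.
f = 410/9551 = 0.04292744; Var(ȳ) = 0.95707256·478300/410 = 1116.5068.
Var(Ŷ) = 9551² · 1116.5068 = 1.0184954 × 10^11.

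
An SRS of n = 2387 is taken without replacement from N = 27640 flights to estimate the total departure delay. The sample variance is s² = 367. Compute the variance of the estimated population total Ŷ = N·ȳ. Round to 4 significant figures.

1.073 × 10^8

Var(Ŷ) = N²·Var(ȳ) = N²·(1 − n/N)·s²/n.
f = 2387/27640 = 0.08636035; Var(ȳ) = 0.91363965·367/2387 = 0.14047162.
Var(Ŷ) = 27640² · 0.14047162 = 1.0731605 × 10^8.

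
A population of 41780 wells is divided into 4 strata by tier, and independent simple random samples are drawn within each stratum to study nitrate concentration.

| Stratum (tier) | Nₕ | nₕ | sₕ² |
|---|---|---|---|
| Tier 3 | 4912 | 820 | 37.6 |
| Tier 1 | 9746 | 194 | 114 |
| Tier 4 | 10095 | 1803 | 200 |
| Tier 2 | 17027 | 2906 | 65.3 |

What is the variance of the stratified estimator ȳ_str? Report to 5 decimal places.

0.04028

Var(ȳ_str) = Σₕ Wₕ²(1 − fₕ)sₕ²/nₕ with Wₕ = Nₕ/N, N = 41780.
Tier 3: Wₕ = 0.11756821; term = 0.11756821²·(1 − 0.16693811)·37.6/820 = 5.2799657 × 10^-4.
Tier 1: Wₕ = 0.23326951; term = 0.23326951²·(1 − 0.01990560)·114/194 = 0.031339133.
Tier 4: Wₕ = 0.24162279; term = 0.24162279²·(1 − 0.17860327)·200/1803 = 0.0053194045.
Tier 2: Wₕ = 0.40753949; term = 0.40753949²·(1 − 0.17067011)·65.3/2906 = 0.0030951684.
Sum = 0.040281702.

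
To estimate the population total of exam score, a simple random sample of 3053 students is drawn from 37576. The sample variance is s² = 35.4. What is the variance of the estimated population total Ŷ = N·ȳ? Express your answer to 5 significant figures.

Var(Ŷ) = N²·Var(ȳ) = N²·(1 − n/N)·s²/n.
f = 3053/37576 = 0.08124867; Var(ȳ) = 0.91875133·35.4/3053 = 0.010653062.
Var(Ŷ) = 37576² · 0.010653062 = 1.5041652 × 10^7.

1.5042 × 10^7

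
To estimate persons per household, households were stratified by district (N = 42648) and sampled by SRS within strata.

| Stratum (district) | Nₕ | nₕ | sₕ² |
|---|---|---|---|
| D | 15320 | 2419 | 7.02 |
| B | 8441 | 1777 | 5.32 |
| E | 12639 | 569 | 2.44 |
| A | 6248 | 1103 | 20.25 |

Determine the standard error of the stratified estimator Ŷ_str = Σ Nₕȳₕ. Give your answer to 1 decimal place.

1409.4

Var(Ŷ_str) = Σₕ Nₕ²(1 − fₕ)sₕ²/nₕ.
D: 15320²·(1 − 2419/15320)·7.02/2419 = 573565.98.
B: 8441²·(1 − 1777/8441)·5.32/1777 = 168404.27.
E: 12639²·(1 − 569/12639)·2.44/569 = 654180.42.
A: 6248²·(1 − 1103/6248)·20.25/1103 = 590168.35.
Sum = 1.986319 × 10^6.
SE = √(1.986319 × 10^6) = 1409.4.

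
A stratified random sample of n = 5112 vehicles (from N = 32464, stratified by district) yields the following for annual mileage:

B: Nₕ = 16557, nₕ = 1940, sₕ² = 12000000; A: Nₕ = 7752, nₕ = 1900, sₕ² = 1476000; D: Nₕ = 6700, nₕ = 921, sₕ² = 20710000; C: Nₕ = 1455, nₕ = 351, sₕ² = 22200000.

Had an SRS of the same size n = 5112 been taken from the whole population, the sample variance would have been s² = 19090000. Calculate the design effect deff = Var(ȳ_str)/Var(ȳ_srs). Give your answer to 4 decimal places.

0.7553

Var(ȳ_str) = Σ Wₕ²(1−fₕ)sₕ²/nₕ with Wₕ = Nₕ/32464:
  B: (16557/32464)²·(1−1940/16557)·12000000/1940 = 1420.4153
  A: (7752/32464)²·(1−1900/7752)·1476000/1900 = 33.438499
  D: (6700/32464)²·(1−921/6700)·20710000/921 = 826.12146
  C: (1455/32464)²·(1−351/1455)·22200000/351 = 96.399297
  → Var(ȳ_str) = 2376.3746.
Var(ȳ_srs) = (1 − 5112/32464)·19090000/5112 = 3146.3146.
deff = 2376.3746 / 3146.3146 = 0.7553.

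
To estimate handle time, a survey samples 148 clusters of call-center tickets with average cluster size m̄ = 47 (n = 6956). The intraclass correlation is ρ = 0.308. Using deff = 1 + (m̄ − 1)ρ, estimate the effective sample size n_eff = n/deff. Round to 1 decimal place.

458.6

deff = 1 + (47 − 1)·0.308 = 1 + 14.168 = 15.168.
n_eff = 6956 / 15.168 = 458.6.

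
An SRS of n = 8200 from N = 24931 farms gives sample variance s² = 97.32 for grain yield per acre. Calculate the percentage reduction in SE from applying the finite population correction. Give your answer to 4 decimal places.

f = n/N = 8200/24931 = 0.32890779.
SE_no-fpc = √(s²/n) = 0.10894169; SE_fpc = √((1−f)s²/n) = 0.089245273.
Ratio = √(1−f) = 0.81920218. Reduction = 100·(1 − 0.81920218) = 18.0798%.

18.0798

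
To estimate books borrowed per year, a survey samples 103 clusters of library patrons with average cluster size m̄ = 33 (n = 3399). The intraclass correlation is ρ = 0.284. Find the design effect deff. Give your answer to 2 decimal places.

10.09

deff = 1 + (33 − 1)·0.284 = 1 + 9.088 = 10.088.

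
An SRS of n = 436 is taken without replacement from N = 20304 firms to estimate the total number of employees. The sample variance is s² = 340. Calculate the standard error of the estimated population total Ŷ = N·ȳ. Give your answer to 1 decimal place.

17736.3

Var(Ŷ) = N²·Var(ȳ) = N²·(1 − n/N)·s²/n.
f = 436/20304 = 0.02147360; Var(ȳ) = 0.97852640·340/436 = 0.76307104.
Var(Ŷ) = 20304² · 0.76307104 = 3.1457788 × 10^8.
SE(Ŷ) = √(3.1457788 × 10^8) = 17736.3.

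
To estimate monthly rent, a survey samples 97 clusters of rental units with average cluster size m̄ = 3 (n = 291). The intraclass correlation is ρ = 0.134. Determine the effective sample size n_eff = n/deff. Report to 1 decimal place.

deff = 1 + (3 − 1)·0.134 = 1 + 0.268 = 1.268.
n_eff = 291 / 1.268 = 229.5.

229.5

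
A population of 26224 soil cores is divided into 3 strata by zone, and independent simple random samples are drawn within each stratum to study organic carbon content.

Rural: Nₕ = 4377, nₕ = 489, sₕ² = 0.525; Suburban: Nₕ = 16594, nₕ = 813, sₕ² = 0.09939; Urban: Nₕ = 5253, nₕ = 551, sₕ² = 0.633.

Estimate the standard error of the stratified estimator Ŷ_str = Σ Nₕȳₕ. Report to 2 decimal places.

280.46

Var(Ŷ_str) = Σₕ Nₕ²(1 − fₕ)sₕ²/nₕ.
Rural: 4377²·(1 − 489/4377)·0.525/489 = 18270.618.
Suburban: 16594²·(1 − 813/16594)·0.09939/813 = 32013.839.
Urban: 5253²·(1 − 551/5253)·0.633/551 = 28375.409.
Sum = 78659.866.
SE = √(78659.866) = 280.46.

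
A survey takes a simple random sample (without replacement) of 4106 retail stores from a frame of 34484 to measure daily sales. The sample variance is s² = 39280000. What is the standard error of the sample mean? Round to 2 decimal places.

91.80

Under SRS without replacement, Var(ȳ) = (1 − f)·s²/n with f = n/N = 4106/34484 = 0.11906971.
Var(ȳ) = (1 − 0.11906971)·39280000/4106 = 0.88093029·9566.4881 = 8427.4091.
SE(ȳ) = √(8427.4091) = 91.80.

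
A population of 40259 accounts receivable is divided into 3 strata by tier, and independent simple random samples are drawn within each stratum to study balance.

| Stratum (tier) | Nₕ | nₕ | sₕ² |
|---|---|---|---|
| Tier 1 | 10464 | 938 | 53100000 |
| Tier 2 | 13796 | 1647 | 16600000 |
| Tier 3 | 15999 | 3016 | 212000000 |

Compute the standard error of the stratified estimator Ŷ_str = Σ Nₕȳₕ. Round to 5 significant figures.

4.6833 × 10^6

Var(Ŷ_str) = Σₕ Nₕ²(1 − fₕ)sₕ²/nₕ.
Tier 1: 10464²·(1 − 938/10464)·53100000/938 = 5.6428693 × 10^12.
Tier 2: 13796²·(1 − 1647/13796)·16600000/1647 = 1.6893055 × 10^12.
Tier 3: 15999²·(1 − 3016/15999)·212000000/3016 = 1.4600658 × 10^13.
Sum = 2.1932833 × 10^13.
SE = √(2.1932833 × 10^13) = 4.6833 × 10^6.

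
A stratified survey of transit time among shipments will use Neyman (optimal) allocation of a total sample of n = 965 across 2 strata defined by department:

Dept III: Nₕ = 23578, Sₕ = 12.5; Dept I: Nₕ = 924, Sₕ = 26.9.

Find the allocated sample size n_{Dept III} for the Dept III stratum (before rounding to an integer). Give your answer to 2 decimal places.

889.95

Neyman allocation: nₕ = n·NₕSₕ / Σⱼ NⱼSⱼ.
Σ NⱼSⱼ = 23578·12.5 + 924·26.9 = 319580.6.
n_{Dept III} = 965·23578·12.5 / 319580.6 = 889.95.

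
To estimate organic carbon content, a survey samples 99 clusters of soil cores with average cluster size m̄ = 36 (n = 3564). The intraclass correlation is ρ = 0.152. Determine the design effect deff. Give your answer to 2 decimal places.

6.32

deff = 1 + (36 − 1)·0.152 = 1 + 5.32 = 6.32.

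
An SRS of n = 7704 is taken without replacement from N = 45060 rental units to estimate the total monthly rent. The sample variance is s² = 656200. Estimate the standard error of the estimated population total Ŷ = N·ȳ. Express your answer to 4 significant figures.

378600

Var(Ŷ) = N²·Var(ȳ) = N²·(1 − n/N)·s²/n.
f = 7704/45060 = 0.17097204; Var(ȳ) = 0.82902796·656200/7704 = 70.613727.
Var(Ŷ) = 45060² · 70.613727 = 1.4337437 × 10^11.
SE(Ŷ) = √(1.4337437 × 10^11) = 378600.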